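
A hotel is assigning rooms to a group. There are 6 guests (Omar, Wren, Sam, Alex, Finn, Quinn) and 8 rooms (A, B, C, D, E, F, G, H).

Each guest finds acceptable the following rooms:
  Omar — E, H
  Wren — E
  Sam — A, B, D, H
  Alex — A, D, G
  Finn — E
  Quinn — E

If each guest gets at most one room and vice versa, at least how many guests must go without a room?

2

One maximum matching: Omar-H, Wren-E, Sam-B, Alex-G.
The set {Wren, Finn, Quinn} has only 1 neighbour ({E}), so by Hall's theorem at most 4 of the 6 guests can be matched.
That matches 4 of the 6, leaving 2 unmatched; no matching can do better.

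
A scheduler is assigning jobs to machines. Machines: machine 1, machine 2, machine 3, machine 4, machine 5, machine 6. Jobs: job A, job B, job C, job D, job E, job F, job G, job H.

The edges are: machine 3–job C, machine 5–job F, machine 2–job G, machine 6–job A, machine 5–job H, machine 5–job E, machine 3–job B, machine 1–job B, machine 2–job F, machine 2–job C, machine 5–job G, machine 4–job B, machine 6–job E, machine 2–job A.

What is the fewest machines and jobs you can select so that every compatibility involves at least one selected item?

A maximum matching has 5 edges (e.g. machine 1–job B, machine 2–job G, machine 3–job C, machine 5–job F, machine 6–job A).
By König's theorem the minimum vertex cover has the same size. One such cover is {machine 2, machine 3, machine 5, machine 6, job B}.

5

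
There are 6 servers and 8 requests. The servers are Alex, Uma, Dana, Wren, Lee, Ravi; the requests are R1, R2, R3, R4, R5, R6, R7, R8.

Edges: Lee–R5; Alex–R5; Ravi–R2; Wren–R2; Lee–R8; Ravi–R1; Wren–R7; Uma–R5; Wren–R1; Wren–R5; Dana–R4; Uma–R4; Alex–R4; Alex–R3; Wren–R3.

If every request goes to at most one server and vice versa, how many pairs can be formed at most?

One maximum matching: Alex–R3, Uma–R5, Dana–R4, Wren–R1, Lee–R8, Ravi–R2.
All 6 servers are matched, so no larger matching exists.

6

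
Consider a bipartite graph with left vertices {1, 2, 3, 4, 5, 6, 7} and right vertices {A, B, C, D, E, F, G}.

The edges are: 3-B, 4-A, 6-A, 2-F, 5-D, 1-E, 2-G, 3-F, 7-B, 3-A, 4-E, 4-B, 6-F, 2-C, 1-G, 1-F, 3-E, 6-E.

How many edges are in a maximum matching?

A valid assignment of size 7: 1-G, 2-C, 3-E, 4-A, 5-D, 6-F, 7-B.
All 7 left vertices are matched, so no larger matching exists.

7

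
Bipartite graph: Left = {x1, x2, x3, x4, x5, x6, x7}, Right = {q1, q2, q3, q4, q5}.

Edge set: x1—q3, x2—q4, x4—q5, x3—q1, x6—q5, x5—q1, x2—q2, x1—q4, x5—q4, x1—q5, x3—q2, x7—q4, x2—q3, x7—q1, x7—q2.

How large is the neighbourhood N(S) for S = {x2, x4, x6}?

4

The union of neighbours of {x2, x4, x6} is {q2, q3, q4, q5}, which has 4 elements.
Since |N(S)| = 4 ≥ |S| = 3, Hall's condition holds for this subset.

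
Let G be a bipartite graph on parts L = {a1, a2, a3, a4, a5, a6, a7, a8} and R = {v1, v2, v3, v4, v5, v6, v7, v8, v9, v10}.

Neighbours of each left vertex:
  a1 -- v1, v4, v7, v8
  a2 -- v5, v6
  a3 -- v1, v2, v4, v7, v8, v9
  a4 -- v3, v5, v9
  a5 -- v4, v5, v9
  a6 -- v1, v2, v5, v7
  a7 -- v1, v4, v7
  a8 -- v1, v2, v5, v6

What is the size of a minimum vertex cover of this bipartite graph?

The 8 edges a1–v7, a2–v6, a3–v1, a4–v3, a5–v9, a6–v5, a7–v4, a8–v2 form a matching, so any vertex cover needs at least 8 vertices (one per matched edge).
Conversely {a1, a2, a3, a4, a5, a6, a7, a8} meets every edge and has exactly 8 vertices, so 8 is optimal.

8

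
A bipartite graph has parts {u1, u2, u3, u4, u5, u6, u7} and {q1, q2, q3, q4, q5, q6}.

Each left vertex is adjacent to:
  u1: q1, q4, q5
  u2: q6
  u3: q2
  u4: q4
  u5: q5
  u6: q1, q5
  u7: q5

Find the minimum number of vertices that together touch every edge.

A maximum matching has 5 edges (e.g. u1–q1, u2–q6, u3–q2, u4–q4, u5–q5).
By König's theorem the minimum vertex cover has the same size. One such cover is {u2, u3, q1, q4, q5}.

5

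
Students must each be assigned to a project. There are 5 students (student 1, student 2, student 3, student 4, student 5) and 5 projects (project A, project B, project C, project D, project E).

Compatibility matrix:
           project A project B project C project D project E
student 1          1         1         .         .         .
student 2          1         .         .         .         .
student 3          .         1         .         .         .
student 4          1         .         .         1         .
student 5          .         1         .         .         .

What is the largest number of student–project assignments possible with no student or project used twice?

One maximum matching: student 1-project B, student 2-project A, student 4-project D.
The set {student 1, student 2, student 3, student 5} has only 2 neighbours ({project A, project B}), so by Hall's theorem at most 3 of the 5 students can be matched.

3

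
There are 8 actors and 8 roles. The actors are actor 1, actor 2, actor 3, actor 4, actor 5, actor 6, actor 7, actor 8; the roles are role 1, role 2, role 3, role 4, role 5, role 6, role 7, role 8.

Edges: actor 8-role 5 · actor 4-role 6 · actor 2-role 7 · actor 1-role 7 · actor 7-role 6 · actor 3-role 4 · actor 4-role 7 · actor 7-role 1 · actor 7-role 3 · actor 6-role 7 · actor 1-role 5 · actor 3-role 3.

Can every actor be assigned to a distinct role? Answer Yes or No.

The set {actor 1, actor 2, actor 5, actor 6, actor 8} has only 2 neighbours ({role 5, role 7}), so by Hall's theorem at most 5 of the 8 actors can be matched.
Hence no matching covers every actor.

No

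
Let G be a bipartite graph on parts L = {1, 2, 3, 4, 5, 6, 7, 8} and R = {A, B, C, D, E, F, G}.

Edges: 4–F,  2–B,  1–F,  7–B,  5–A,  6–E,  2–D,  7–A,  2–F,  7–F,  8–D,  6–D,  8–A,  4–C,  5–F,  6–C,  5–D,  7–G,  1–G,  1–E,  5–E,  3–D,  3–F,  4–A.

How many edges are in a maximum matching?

For example, pair 1-G, 2-F, 3-D, 4-A, 5-E, 6-C, 7-B.
The set {1, 2, 3, 4, 5, 6, 7, 8} has only 7 neighbours ({A, B, C, D, E, F, G}), so by Hall's theorem at most 7 of the 8 left vertices can be matched.

7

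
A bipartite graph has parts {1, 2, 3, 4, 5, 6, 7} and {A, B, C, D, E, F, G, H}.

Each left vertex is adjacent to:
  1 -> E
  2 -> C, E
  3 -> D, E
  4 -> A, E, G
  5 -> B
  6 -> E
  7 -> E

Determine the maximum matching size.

A valid assignment of size 5: 1-E, 2-C, 3-D, 4-G, 5-B.
The set {1, 6, 7} has only 1 neighbour ({E}), so by Hall's theorem at most 5 of the 7 left vertices can be matched.

5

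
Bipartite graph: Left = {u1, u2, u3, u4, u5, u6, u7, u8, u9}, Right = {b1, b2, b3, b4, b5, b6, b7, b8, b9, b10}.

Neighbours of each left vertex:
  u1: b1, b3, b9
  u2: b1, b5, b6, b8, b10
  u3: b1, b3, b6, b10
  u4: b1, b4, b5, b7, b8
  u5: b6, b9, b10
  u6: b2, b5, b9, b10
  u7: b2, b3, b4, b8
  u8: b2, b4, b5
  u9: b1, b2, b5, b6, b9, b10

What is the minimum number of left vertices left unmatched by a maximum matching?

For example, pair u1→b3, u2→b5, u3→b6, u4→b7, u5→b9, u6→b2, u7→b8, u8→b4, u9→b1.
All 9 left vertices are matched, so no larger matching exists.
That matches 9 of the 9, leaving 0 unmatched; no matching can do better.

0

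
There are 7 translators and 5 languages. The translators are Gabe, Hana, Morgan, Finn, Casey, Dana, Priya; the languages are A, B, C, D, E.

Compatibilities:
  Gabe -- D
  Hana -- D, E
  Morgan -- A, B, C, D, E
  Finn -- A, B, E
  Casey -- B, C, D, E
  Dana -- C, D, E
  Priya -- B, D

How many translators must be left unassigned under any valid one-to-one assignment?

One maximum matching: Gabe-D, Hana-E, Morgan-C, Finn-A, Casey-B.
The set {Gabe, Hana, Morgan, Finn, Casey, Dana, Priya} has only 5 neighbours ({A, B, C, D, E}), so by Hall's theorem at most 5 of the 7 translators can be matched.
That matches 5 of the 7, leaving 2 unmatched; no matching can do better.

2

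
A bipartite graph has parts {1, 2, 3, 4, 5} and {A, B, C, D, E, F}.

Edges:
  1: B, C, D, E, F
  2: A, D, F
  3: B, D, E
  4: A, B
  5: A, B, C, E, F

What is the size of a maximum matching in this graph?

A valid assignment of size 5: 1-F, 2-D, 3-E, 4-B, 5-A.
This saturates every left vertex, so 5 is the maximum.

5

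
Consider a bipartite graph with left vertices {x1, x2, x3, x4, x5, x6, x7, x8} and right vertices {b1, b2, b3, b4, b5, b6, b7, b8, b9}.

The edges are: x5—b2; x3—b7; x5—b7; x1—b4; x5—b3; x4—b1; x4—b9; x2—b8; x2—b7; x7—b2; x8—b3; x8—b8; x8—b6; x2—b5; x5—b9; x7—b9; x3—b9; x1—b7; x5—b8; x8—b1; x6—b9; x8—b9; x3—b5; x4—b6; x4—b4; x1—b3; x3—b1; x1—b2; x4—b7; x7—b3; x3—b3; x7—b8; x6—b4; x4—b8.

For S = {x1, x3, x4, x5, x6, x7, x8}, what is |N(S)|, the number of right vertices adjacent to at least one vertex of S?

The union of neighbours of {x1, x3, x4, x5, x6, x7, x8} is {b1, b2, b3, b4, b5, b6, b7, b8, b9}, which has 9 elements.
Since |N(S)| = 9 ≥ |S| = 7, Hall's condition holds for this subset.

9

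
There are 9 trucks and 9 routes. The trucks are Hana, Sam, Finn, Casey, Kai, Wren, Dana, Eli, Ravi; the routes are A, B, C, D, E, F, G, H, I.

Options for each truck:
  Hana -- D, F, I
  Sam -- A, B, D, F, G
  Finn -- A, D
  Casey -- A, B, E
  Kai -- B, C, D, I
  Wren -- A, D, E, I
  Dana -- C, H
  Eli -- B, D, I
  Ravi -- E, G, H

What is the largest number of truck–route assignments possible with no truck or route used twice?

9

One maximum matching: Hana→F, Sam→G, Finn→A, Casey→B, Kai→C, Wren→I, Dana→H, Eli→D, Ravi→E.
This saturates every truck, so 9 is the maximum.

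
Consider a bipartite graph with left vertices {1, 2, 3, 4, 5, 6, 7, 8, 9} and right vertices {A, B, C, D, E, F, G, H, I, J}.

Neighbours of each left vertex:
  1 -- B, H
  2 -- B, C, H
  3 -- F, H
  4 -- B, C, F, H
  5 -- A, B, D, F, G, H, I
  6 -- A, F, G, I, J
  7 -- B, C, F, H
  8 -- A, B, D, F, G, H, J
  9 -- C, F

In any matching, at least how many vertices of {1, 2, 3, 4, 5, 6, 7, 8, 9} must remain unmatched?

For example, pair 1→H, 2→C, 3→F, 4→B, 5→A, 6→G, 8→J.
The set {1, 2, 3, 4, 7, 9} has only 4 neighbours ({B, C, F, H}), so by Hall's theorem at most 7 of the 9 left vertices can be matched.
That matches 7 of the 9, leaving 2 unmatched; no matching can do better.

2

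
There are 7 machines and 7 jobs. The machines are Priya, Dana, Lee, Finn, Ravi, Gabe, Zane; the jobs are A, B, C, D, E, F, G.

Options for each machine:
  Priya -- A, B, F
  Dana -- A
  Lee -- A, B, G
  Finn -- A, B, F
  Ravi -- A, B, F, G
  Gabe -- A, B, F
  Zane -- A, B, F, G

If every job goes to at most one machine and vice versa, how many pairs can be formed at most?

For example, pair Priya-F, Dana-A, Lee-G, Finn-B.
The set {Priya, Dana, Lee, Finn, Ravi, Gabe, Zane} has only 4 neighbours ({A, B, F, G}), so by Hall's theorem at most 4 of the 7 machines can be matched.

4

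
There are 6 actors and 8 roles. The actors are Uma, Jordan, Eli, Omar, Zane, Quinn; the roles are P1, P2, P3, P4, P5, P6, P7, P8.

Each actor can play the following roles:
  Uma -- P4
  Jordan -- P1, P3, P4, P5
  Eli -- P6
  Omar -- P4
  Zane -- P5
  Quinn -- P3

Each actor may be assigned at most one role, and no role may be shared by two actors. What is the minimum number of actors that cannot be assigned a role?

1

A valid assignment of size 5: Uma–P4, Jordan–P1, Eli–P6, Zane–P5, Quinn–P3.
The set {Uma, Omar} has only 1 neighbour ({P4}), so by Hall's theorem at most 5 of the 6 actors can be matched.
That matches 5 of the 6, leaving 1 unmatched; no matching can do better.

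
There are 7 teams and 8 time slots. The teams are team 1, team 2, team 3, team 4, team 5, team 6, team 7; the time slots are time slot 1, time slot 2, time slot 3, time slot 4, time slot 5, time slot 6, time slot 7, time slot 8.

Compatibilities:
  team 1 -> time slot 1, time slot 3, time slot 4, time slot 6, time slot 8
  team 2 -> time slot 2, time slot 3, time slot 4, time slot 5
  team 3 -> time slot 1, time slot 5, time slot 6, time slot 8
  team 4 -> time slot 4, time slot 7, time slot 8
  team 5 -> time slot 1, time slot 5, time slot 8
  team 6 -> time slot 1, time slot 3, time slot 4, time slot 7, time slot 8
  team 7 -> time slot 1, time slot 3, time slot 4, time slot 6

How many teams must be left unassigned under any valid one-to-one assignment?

0

One maximum matching: team 1-time slot 8, team 2-time slot 2, team 3-time slot 6, team 4-time slot 7, team 5-time slot 5, team 6-time slot 3, team 7-time slot 4.
This saturates every team, so 7 is the maximum.
That matches 7 of the 7, leaving 0 unmatched; no matching can do better.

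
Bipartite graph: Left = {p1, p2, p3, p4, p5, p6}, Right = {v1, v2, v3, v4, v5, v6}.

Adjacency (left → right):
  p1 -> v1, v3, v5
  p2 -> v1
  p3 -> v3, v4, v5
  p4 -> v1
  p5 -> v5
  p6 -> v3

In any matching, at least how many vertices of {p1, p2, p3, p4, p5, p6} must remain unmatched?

One maximum matching: p1–v3, p2–v1, p3–v4, p5–v5.
The set {p1, p2, p4, p5, p6} has only 3 neighbours ({v1, v3, v5}), so by Hall's theorem at most 4 of the 6 left vertices can be matched.
That matches 4 of the 6, leaving 2 unmatched; no matching can do better.

2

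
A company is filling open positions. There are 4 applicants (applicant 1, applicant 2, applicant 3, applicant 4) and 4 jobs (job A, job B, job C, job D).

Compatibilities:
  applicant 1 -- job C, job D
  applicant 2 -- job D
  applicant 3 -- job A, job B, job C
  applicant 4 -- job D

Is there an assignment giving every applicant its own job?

No

The set {applicant 2, applicant 4} has only 1 neighbour ({job D}), so by Hall's theorem at most 3 of the 4 applicants can be matched.
Hence no matching covers every applicant.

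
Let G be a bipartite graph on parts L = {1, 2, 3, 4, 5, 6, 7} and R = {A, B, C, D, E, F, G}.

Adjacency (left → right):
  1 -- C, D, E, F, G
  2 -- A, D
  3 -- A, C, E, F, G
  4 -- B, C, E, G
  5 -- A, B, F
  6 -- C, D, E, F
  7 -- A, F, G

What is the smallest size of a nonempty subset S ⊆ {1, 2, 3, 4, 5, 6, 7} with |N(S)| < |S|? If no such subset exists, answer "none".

A matching saturating every left vertex exists, for instance 1→G, 2→D, 3→A, 4→E, 5→B, 6→C, 7→F.
By Hall's marriage theorem, this means |N(S)| ≥ |S| for every subset S, so no violating subset exists.

none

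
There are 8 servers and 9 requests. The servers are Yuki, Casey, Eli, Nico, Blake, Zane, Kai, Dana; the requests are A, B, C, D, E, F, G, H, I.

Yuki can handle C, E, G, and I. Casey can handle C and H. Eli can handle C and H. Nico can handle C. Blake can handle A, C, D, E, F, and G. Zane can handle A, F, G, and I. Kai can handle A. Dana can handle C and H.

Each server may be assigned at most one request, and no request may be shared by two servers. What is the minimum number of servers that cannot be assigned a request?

One maximum matching: Yuki-E, Casey-H, Eli-C, Blake-G, Zane-I, Kai-A.
The set {Casey, Eli, Nico, Dana} has only 2 neighbours ({C, H}), so by Hall's theorem at most 6 of the 8 servers can be matched.
That matches 6 of the 8, leaving 2 unmatched; no matching can do better.

2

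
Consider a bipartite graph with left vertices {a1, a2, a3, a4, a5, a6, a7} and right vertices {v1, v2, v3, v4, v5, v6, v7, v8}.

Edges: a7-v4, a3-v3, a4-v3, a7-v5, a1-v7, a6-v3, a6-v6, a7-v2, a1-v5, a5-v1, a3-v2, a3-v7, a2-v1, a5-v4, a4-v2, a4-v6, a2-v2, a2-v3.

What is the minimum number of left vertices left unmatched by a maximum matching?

0

A valid assignment of size 7: a1–v5, a2–v1, a3–v7, a4–v6, a5–v4, a6–v3, a7–v2.
All 7 left vertices are matched, so no larger matching exists.
That matches 7 of the 7, leaving 0 unmatched; no matching can do better.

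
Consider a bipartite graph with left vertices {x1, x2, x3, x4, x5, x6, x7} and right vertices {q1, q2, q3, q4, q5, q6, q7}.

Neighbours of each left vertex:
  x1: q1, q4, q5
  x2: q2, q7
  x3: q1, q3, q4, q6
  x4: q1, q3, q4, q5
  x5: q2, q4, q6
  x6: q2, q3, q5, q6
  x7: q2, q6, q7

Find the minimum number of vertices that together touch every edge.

The 7 edges x1–q1, x2–q7, x3–q3, x4–q4, x5–q6, x6–q5, x7–q2 form a matching, so any vertex cover needs at least 7 vertices (one per matched edge).
Conversely {x1, x2, x3, x4, x5, x6, x7} meets every edge and has exactly 7 vertices, so 7 is optimal.

7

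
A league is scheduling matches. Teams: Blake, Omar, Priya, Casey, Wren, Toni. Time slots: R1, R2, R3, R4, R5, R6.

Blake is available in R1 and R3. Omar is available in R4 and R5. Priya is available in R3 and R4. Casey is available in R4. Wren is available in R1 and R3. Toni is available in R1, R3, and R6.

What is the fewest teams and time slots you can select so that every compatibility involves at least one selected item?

A maximum matching has 5 edges (e.g. Blake–R1, Omar–R5, Priya–R3, Casey–R4, Toni–R6).
By König's theorem the minimum vertex cover has the same size. One such cover is {Omar, Toni, R1, R3, R4}.

5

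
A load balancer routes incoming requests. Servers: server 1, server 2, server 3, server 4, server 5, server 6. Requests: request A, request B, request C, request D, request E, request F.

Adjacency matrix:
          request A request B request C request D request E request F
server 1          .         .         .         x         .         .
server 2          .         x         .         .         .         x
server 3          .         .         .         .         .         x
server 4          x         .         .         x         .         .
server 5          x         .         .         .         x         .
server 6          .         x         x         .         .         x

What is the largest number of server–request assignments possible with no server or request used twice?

6

One maximum matching: server 1–request D, server 2–request B, server 3–request F, server 4–request A, server 5–request E, server 6–request C.
This saturates every server, so 6 is the maximum.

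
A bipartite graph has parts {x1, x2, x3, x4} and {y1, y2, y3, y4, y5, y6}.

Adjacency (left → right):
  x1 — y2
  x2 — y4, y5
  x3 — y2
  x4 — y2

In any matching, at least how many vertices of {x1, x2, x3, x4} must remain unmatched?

2

A valid assignment of size 2: x1→y2, x2→y4.
The set {x1, x3, x4} has only 1 neighbour ({y2}), so by Hall's theorem at most 2 of the 4 left vertices can be matched.
That matches 2 of the 4, leaving 2 unmatched; no matching can do better.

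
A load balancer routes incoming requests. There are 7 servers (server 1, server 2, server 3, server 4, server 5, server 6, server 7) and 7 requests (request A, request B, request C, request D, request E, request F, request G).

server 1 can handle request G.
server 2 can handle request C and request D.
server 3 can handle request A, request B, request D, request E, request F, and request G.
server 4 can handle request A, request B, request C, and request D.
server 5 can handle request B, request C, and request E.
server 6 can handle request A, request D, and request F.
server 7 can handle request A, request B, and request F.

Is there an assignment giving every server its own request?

Yes

For example, pair server 1–request G, server 2–request C, server 3–request B, server 4–request D, server 5–request E, server 6–request A, server 7–request F.
All 7 servers are covered.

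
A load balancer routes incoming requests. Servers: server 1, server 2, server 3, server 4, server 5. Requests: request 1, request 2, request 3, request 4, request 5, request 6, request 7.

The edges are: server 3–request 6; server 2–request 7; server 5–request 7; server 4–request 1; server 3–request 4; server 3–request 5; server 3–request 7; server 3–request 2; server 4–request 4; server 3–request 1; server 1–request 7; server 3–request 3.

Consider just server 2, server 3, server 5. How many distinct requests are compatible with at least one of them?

The union of neighbours of {server 2, server 3, server 5} is {request 1, request 2, request 3, request 4, request 5, request 6, request 7}, which has 7 elements.
Since |N(S)| = 7 ≥ |S| = 3, Hall's condition holds for this subset.

7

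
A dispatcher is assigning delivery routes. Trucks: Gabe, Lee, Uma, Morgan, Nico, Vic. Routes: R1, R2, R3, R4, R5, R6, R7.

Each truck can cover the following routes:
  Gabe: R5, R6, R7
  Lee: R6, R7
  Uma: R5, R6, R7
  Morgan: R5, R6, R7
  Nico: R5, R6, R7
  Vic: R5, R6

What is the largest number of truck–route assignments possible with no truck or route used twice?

3

One maximum matching: Gabe-R5, Lee-R6, Uma-R7.
The set {Gabe, Lee, Uma, Morgan, Nico, Vic} has only 3 neighbours ({R5, R6, R7}), so by Hall's theorem at most 3 of the 6 trucks can be matched.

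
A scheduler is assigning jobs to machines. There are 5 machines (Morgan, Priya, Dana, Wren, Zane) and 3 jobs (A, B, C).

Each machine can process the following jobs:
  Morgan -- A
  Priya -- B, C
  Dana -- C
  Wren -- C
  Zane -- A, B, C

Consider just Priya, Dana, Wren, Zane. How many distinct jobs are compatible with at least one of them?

3

The union of neighbours of {Priya, Dana, Wren, Zane} is {A, B, C}, which has 3 elements.
Since |N(S)| = 3 < |S| = 4, Hall's condition fails for this subset.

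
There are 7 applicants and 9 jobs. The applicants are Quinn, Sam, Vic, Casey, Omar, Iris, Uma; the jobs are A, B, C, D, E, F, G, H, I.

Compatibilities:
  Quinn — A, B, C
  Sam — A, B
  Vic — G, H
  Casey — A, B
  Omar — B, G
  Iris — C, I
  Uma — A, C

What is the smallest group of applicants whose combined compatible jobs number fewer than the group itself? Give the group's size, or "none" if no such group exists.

4

Take S = {Quinn, Sam, Casey, Uma}. Its neighbourhood is {A, B, C}, so |N(S)| = 3 < |S| = 4.
Every subset of size less than 4 has at least as many neighbours as members, so 4 is the minimum.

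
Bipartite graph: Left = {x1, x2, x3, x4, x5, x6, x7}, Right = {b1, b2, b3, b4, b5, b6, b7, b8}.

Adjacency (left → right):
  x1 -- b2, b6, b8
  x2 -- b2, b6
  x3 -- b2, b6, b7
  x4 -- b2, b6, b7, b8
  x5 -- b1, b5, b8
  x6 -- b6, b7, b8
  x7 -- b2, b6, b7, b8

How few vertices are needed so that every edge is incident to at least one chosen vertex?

The 5 edges x1–b6, x2–b2, x3–b7, x4–b8, x5–b5 form a matching, so any vertex cover needs at least 5 vertices (one per matched edge).
Conversely {x5, b2, b6, b7, b8} meets every edge and has exactly 5 vertices, so 5 is optimal.

5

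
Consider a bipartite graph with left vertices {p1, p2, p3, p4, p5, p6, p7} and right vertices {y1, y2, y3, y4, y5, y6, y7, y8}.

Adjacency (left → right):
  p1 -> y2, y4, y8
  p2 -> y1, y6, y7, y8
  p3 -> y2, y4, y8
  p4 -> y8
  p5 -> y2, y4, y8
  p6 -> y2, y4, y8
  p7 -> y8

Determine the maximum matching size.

One maximum matching: p1–y4, p2–y7, p3–y2, p4–y8.
The set {p1, p3, p4, p5, p6, p7} has only 3 neighbours ({y2, y4, y8}), so by Hall's theorem at most 4 of the 7 left vertices can be matched.

4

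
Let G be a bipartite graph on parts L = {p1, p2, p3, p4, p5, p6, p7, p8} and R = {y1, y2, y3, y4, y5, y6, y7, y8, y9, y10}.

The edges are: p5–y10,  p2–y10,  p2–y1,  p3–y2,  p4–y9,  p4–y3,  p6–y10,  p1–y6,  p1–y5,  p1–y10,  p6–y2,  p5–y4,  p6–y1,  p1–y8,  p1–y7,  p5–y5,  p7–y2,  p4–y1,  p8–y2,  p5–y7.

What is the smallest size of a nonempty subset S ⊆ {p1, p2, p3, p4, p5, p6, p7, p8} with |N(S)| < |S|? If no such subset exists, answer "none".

2

Take S = {p3, p7}. Its neighbourhood is {y2}, so |N(S)| = 1 < |S| = 2.
No single vertex violates Hall's condition since each has at least one neighbour, so 2 is the minimum.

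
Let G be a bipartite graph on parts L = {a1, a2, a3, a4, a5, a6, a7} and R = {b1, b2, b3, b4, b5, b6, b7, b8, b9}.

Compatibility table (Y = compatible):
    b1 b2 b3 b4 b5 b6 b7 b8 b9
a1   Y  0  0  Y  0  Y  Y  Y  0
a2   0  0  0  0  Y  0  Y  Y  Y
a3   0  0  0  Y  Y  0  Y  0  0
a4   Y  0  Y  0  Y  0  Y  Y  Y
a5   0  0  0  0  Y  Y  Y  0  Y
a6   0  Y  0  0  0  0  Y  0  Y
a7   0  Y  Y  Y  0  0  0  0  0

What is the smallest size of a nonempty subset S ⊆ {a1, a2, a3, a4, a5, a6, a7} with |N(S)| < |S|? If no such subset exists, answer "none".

none

A matching saturating every left vertex exists, for instance a1→b1, a2→b9, a3→b5, a4→b8, a5→b6, a6→b7, a7→b3.
By Hall's marriage theorem, this means |N(S)| ≥ |S| for every subset S, so no violating subset exists.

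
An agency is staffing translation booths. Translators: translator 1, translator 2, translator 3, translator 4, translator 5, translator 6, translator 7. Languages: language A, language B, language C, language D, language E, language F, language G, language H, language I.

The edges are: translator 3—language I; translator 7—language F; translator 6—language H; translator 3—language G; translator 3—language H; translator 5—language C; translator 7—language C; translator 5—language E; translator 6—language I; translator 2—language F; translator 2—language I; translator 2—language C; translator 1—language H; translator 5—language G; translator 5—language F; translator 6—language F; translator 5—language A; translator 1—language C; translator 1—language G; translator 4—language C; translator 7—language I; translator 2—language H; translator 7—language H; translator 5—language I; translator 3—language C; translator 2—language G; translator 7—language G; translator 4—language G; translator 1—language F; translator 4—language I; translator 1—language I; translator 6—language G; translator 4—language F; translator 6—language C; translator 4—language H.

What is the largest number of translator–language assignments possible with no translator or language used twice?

One maximum matching: translator 1→language C, translator 2→language I, translator 3→language H, translator 4→language G, translator 5→language A, translator 6→language F.
The set {translator 1, translator 2, translator 3, translator 4, translator 6, translator 7} has only 5 neighbours ({language C, language F, language G, language H, language I}), so by Hall's theorem at most 6 of the 7 translators can be matched.

6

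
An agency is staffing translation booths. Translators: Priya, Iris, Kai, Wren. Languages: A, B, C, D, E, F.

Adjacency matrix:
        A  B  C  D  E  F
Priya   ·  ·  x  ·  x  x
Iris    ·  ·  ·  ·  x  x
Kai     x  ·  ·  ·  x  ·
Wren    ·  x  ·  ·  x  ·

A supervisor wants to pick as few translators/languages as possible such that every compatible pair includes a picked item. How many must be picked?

A maximum matching has 4 edges (e.g. Priya–C, Iris–F, Kai–E, Wren–B).
By König's theorem the minimum vertex cover has the same size. One such cover is {Priya, Iris, Kai, Wren}.

4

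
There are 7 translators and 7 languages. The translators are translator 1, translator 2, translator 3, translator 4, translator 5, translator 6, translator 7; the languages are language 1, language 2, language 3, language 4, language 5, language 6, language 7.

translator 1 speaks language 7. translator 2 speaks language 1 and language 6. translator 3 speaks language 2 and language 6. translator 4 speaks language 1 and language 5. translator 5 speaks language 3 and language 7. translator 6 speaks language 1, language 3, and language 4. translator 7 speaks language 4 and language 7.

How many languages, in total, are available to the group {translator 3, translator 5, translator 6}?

The union of neighbours of {translator 3, translator 5, translator 6} is {language 1, language 2, language 3, language 4, language 6, language 7}, which has 6 elements.
Since |N(S)| = 6 ≥ |S| = 3, Hall's condition holds for this subset.

6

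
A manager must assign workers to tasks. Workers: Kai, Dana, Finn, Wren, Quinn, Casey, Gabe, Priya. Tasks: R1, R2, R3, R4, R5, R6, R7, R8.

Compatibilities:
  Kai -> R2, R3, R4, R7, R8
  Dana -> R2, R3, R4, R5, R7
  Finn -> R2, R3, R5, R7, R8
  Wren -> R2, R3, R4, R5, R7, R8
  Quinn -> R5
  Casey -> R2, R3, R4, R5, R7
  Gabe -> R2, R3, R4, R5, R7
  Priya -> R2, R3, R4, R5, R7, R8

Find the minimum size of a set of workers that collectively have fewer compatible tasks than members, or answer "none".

7

Take S = {Kai, Dana, Finn, Wren, Quinn, Casey, Gabe}. Its neighbourhood is {R2, R3, R4, R5, R7, R8}, so |N(S)| = 6 < |S| = 7.
Every subset of size less than 7 has at least as many neighbours as members, so 7 is the minimum.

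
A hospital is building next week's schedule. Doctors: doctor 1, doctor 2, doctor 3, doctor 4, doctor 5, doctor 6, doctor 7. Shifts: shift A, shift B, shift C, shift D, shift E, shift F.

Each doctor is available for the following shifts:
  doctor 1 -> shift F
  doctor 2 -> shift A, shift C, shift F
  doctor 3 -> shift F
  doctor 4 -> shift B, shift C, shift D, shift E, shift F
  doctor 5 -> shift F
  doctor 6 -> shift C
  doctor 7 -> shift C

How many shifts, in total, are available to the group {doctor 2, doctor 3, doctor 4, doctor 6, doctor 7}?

6

The union of neighbours of {doctor 2, doctor 3, doctor 4, doctor 6, doctor 7} is {shift A, shift B, shift C, shift D, shift E, shift F}, which has 6 elements.
Since |N(S)| = 6 ≥ |S| = 5, Hall's condition holds for this subset.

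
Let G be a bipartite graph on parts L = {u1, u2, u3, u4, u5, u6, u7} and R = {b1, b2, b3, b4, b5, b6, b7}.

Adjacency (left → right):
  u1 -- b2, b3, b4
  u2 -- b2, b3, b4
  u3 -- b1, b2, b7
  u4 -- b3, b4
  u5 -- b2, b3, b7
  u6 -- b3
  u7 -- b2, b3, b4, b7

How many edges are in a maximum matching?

A valid assignment of size 5: u1→b2, u2→b4, u3→b1, u4→b3, u5→b7.
The set {u1, u2, u4, u5, u6, u7} has only 4 neighbours ({b2, b3, b4, b7}), so by Hall's theorem at most 5 of the 7 left vertices can be matched.

5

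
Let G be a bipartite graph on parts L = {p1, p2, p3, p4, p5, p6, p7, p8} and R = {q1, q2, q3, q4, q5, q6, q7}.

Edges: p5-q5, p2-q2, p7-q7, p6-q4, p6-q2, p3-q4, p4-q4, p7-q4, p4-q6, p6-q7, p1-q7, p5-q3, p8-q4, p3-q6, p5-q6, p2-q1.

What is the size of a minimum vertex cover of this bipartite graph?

6

The 6 edges p1–q7, p2–q1, p3–q4, p4–q6, p5–q5, p6–q2 form a matching, so any vertex cover needs at least 6 vertices (one per matched edge).
Conversely {p2, p5, p6, q4, q6, q7} meets every edge and has exactly 6 vertices, so 6 is optimal.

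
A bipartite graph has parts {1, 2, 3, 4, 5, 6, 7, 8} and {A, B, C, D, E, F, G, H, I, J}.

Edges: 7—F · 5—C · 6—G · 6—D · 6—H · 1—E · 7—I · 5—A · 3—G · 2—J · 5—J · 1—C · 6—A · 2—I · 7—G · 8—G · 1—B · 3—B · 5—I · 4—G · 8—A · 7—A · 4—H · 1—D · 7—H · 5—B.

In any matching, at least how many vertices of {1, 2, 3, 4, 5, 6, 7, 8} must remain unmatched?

0

A valid assignment of size 8: 1-E, 2-I, 3-B, 4-H, 5-J, 6-D, 7-A, 8-G.
This saturates every left vertex, so 8 is the maximum.
That matches 8 of the 8, leaving 0 unmatched; no matching can do better.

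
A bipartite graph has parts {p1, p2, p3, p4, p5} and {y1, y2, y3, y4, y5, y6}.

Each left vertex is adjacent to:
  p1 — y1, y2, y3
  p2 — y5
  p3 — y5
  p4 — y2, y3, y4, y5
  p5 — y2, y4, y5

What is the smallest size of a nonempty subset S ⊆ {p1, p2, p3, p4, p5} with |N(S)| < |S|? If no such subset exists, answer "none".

Take S = {p2, p3}. Its neighbourhood is {y5}, so |N(S)| = 1 < |S| = 2.
No single vertex violates Hall's condition since each has at least one neighbour, so 2 is the minimum.

2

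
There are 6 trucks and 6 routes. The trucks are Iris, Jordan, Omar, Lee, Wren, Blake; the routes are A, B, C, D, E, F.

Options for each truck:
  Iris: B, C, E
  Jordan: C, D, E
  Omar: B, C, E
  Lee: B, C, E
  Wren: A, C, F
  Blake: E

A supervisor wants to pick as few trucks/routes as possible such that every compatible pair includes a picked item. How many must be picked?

5

A maximum matching has 5 edges (e.g. Iris–C, Jordan–D, Omar–E, Lee–B, Wren–F).
By König's theorem the minimum vertex cover has the same size. One such cover is {Jordan, Wren, B, C, E}.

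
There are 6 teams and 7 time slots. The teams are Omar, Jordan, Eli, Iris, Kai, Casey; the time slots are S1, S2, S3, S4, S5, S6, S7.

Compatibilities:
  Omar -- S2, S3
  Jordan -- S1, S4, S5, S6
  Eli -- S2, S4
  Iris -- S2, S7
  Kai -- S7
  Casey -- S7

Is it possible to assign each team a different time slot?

The set {Kai, Casey} has only 1 neighbour ({S7}), so by Hall's theorem at most 5 of the 6 teams can be matched.
Hence no matching covers every team.

No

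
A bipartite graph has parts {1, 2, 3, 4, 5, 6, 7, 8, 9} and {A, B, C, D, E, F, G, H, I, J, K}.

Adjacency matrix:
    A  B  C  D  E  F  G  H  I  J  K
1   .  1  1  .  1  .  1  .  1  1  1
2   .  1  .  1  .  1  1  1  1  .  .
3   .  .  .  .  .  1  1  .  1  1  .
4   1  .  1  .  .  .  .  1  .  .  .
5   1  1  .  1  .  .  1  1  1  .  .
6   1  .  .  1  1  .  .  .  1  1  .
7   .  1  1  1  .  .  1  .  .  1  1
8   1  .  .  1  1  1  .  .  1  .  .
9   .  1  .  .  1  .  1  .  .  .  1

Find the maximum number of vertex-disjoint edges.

One maximum matching: 1→K, 2→G, 3→F, 4→C, 5→H, 6→A, 7→J, 8→E, 9→B.
This saturates every left vertex, so 9 is the maximum.

9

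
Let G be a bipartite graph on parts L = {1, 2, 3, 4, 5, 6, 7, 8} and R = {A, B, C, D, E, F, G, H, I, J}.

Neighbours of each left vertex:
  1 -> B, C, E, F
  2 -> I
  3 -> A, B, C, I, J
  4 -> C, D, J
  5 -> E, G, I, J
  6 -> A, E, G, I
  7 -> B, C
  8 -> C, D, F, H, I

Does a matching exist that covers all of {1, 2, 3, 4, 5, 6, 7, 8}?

Yes

One maximum matching: 1→E, 2→I, 3→A, 4→C, 5→J, 6→G, 7→B, 8→H.
All 8 left vertices are covered.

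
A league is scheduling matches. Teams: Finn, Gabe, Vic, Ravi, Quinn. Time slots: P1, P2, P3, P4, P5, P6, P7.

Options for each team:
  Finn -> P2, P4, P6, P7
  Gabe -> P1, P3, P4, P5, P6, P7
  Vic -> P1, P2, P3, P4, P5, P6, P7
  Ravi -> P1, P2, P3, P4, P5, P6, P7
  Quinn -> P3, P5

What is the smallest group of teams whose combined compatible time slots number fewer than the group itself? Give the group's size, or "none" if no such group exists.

A matching saturating every team exists, for instance Finn→P6, Gabe→P7, Vic→P3, Ravi→P1, Quinn→P5.
By Hall's marriage theorem, this means |N(S)| ≥ |S| for every subset S, so no violating subset exists.

none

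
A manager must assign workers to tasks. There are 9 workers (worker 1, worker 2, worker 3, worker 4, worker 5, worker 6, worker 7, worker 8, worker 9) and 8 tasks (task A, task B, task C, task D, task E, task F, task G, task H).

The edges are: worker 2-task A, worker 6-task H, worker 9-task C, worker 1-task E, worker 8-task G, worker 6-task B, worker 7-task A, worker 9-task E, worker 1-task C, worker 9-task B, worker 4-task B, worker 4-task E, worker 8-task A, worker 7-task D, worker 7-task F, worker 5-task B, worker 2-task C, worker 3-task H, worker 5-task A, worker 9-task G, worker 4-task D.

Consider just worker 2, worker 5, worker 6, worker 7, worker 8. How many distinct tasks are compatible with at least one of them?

7

The union of neighbours of {worker 2, worker 5, worker 6, worker 7, worker 8} is {task A, task B, task C, task D, task F, task G, task H}, which has 7 elements.
Since |N(S)| = 7 ≥ |S| = 5, Hall's condition holds for this subset.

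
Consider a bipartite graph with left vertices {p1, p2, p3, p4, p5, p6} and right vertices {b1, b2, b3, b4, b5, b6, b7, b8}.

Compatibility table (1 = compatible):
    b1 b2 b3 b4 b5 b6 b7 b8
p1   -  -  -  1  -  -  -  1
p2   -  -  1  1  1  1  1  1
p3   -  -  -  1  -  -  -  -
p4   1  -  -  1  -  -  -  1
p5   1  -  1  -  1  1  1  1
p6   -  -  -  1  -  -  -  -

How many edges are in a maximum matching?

5

For example, pair p1→b8, p2→b5, p3→b4, p4→b1, p5→b7.
The set {p3, p6} has only 1 neighbour ({b4}), so by Hall's theorem at most 5 of the 6 left vertices can be matched.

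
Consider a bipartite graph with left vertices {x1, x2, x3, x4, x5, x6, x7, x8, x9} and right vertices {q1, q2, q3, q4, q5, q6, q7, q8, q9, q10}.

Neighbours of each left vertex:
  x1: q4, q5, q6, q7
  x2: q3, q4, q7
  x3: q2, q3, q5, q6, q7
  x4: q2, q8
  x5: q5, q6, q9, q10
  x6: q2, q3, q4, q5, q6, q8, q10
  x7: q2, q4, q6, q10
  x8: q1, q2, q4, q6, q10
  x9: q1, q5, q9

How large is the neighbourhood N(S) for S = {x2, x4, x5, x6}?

The union of neighbours of {x2, x4, x5, x6} is {q2, q3, q4, q5, q6, q7, q8, q9, q10}, which has 9 elements.
Since |N(S)| = 9 ≥ |S| = 4, Hall's condition holds for this subset.

9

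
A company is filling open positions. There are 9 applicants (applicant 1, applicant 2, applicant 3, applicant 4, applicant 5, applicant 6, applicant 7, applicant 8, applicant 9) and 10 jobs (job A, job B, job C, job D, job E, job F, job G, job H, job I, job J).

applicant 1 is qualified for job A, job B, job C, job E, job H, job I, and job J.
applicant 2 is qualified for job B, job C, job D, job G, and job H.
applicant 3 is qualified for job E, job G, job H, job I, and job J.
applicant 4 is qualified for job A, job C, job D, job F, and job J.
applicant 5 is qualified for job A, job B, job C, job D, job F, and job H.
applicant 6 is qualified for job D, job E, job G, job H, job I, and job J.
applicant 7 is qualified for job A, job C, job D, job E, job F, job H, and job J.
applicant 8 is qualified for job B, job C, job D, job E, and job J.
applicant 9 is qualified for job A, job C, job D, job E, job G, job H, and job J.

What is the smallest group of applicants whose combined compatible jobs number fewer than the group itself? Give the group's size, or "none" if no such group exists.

none

A matching saturating every applicant exists, for instance applicant 1→job B, applicant 2→job C, applicant 3→job I, applicant 4→job A, applicant 5→job F, applicant 6→job G, applicant 7→job H, applicant 8→job D, applicant 9→job J.
By Hall's marriage theorem, this means |N(S)| ≥ |S| for every subset S, so no violating subset exists.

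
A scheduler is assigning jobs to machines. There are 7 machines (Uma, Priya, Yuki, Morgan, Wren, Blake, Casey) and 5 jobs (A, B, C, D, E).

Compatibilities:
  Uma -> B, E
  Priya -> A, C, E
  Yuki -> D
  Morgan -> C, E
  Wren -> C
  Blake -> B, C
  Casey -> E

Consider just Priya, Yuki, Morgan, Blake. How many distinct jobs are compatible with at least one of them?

The union of neighbours of {Priya, Yuki, Morgan, Blake} is {A, B, C, D, E}, which has 5 elements.
Since |N(S)| = 5 ≥ |S| = 4, Hall's condition holds for this subset.

5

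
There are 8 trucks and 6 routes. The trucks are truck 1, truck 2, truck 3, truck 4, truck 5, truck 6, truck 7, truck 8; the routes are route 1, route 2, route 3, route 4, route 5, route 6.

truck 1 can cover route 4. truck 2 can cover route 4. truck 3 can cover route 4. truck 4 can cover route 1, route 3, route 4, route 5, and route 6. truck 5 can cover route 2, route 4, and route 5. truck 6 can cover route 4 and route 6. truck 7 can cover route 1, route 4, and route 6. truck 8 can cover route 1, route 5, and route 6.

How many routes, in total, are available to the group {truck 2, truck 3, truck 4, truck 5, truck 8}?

6

The union of neighbours of {truck 2, truck 3, truck 4, truck 5, truck 8} is {route 1, route 2, route 3, route 4, route 5, route 6}, which has 6 elements.
Since |N(S)| = 6 ≥ |S| = 5, Hall's condition holds for this subset.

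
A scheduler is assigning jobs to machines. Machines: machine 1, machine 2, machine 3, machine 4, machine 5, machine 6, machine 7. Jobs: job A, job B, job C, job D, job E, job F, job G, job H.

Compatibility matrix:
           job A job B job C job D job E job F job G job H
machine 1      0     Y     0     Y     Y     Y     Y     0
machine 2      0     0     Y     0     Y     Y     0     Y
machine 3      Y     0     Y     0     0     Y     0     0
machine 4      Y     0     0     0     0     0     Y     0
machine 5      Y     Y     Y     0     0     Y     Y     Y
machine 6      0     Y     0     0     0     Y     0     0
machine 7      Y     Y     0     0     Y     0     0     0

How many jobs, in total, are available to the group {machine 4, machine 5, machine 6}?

The union of neighbours of {machine 4, machine 5, machine 6} is {job A, job B, job C, job F, job G, job H}, which has 6 elements.
Since |N(S)| = 6 ≥ |S| = 3, Hall's condition holds for this subset.

6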